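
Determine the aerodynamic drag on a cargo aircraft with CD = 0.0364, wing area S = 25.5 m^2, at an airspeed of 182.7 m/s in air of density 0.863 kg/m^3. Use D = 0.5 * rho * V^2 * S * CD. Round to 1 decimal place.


Step 1: Dynamic pressure q = 0.5 * 0.863 * 182.7^2 = 14403.1636 Pa
Step 2: Drag D = q * S * CD = 14403.1636 * 25.5 * 0.0364
Step 3: D = 13369.0 N

13369.0


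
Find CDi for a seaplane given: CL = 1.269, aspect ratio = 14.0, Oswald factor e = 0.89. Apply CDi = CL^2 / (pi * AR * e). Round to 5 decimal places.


Step 1: CL^2 = 1.269^2 = 1.610361
Step 2: pi * AR * e = 3.14159 * 14.0 * 0.89 = 39.144244
Step 3: CDi = 1.610361 / 39.144244 = 0.04114

0.04114


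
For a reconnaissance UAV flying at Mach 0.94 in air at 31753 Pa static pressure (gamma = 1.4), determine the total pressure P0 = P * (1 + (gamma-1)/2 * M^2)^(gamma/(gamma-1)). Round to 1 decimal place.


Step 1: (gamma-1)/2 * M^2 = 0.2 * 0.8836 = 0.17672
Step 2: 1 + 0.17672 = 1.17672
Step 3: Exponent gamma/(gamma-1) = 3.5
Step 4: P0 = 31753 * 1.17672^3.5 = 56123.0 Pa

56123.0


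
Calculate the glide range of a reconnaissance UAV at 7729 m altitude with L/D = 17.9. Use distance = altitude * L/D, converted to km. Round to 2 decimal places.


Step 1: Glide distance = altitude * L/D = 7729 * 17.9 = 138349.1 m
Step 2: Convert to km: 138349.1 / 1000 = 138.35 km

138.35


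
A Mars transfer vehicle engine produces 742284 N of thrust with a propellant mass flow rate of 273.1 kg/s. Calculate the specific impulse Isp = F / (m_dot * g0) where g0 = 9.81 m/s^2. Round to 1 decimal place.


Step 1: m_dot * g0 = 273.1 * 9.81 = 2679.11
Step 2: Isp = 742284 / 2679.11 = 277.1 s

277.1


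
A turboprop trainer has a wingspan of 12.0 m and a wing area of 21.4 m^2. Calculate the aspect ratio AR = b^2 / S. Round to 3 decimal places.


Step 1: b^2 = 12.0^2 = 144.0
Step 2: AR = 144.0 / 21.4 = 6.729

6.729


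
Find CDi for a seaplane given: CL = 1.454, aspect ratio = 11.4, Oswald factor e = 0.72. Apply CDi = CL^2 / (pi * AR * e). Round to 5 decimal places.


Step 1: CL^2 = 1.454^2 = 2.114116
Step 2: pi * AR * e = 3.14159 * 11.4 * 0.72 = 25.786193
Step 3: CDi = 2.114116 / 25.786193 = 0.08199

0.08199


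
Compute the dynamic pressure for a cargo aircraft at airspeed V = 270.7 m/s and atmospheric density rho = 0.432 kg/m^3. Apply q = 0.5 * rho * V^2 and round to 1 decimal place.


Step 1: V^2 = 270.7^2 = 73278.49
Step 2: q = 0.5 * 0.432 * 73278.49
Step 3: q = 15828.2 Pa

15828.2


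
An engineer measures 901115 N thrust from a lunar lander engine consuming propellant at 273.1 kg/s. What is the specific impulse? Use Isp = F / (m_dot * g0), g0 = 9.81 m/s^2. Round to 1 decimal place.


Step 1: m_dot * g0 = 273.1 * 9.81 = 2679.11
Step 2: Isp = 901115 / 2679.11 = 336.3 s

336.3


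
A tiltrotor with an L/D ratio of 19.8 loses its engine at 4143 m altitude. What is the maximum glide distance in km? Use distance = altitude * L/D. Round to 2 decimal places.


Step 1: Glide distance = altitude * L/D = 4143 * 19.8 = 82031.4 m
Step 2: Convert to km: 82031.4 / 1000 = 82.03 km

82.03


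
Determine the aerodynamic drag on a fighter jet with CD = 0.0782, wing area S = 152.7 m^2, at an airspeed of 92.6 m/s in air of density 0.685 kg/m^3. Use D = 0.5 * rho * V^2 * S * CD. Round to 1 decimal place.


Step 1: Dynamic pressure q = 0.5 * 0.685 * 92.6^2 = 2936.8553 Pa
Step 2: Drag D = q * S * CD = 2936.8553 * 152.7 * 0.0782
Step 3: D = 35069.4 N

35069.4


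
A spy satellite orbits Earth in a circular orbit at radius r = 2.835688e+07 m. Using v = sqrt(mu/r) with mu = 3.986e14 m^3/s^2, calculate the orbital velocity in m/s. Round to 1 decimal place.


Step 1: mu / r = 3.986e14 / 2.835688e+07 = 14056553.4713
Step 2: v = sqrt(14056553.4713) = 3749.2 m/s

3749.2


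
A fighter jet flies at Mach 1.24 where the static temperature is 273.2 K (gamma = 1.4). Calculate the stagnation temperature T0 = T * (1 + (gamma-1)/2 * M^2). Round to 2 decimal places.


Step 1: (gamma-1)/2 = 0.2
Step 2: M^2 = 1.5376
Step 3: 1 + 0.2 * 1.5376 = 1.30752
Step 4: T0 = 273.2 * 1.30752 = 357.21 K

357.21


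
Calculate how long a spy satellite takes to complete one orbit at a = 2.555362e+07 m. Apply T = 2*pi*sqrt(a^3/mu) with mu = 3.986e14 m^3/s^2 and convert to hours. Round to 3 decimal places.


Step 1: a^3 / mu = 1.668619e+22 / 3.986e14 = 4.186200e+07
Step 2: sqrt(4.186200e+07) = 6470.0852 s
Step 3: T = 2*pi * 6470.0852 = 40652.74 s
Step 4: T in hours = 40652.74 / 3600 = 11.292 hours

11.292


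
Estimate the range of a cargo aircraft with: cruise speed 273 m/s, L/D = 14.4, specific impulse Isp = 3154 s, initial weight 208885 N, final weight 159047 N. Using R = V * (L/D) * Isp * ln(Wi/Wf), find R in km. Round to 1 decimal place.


Step 1: Coefficient = V * (L/D) * Isp = 273 * 14.4 * 3154 = 12399004.8 m
Step 2: Wi/Wf = 208885 / 159047 = 1.313354
Step 3: ln(1.313354) = 0.272584
Step 4: R = 12399004.8 * 0.272584 = 3379771.6 m = 3379.8 km

3379.8


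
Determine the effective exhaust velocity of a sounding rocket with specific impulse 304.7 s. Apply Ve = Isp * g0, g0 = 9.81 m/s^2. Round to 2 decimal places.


Step 1: Ve = Isp * g0 = 304.7 * 9.81
Step 2: Ve = 2989.11 m/s

2989.11


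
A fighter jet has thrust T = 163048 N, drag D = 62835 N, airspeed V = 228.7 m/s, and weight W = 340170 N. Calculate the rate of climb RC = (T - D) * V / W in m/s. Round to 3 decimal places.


Step 1: Excess thrust = T - D = 163048 - 62835 = 100213 N
Step 2: Excess power = 100213 * 228.7 = 22918713.1 W
Step 3: RC = 22918713.1 / 340170 = 67.374 m/s

67.374


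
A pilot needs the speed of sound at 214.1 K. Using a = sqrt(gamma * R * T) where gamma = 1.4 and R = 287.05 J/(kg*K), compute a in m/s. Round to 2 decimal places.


Step 1: gamma * R * T = 1.4 * 287.05 * 214.1 = 86040.367
Step 2: a = sqrt(86040.367) = 293.33 m/s

293.33


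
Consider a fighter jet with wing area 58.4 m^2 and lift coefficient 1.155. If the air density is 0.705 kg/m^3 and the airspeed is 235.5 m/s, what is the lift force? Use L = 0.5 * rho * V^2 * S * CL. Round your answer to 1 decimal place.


Step 1: Calculate dynamic pressure q = 0.5 * 0.705 * 235.5^2 = 0.5 * 0.705 * 55460.25 = 19549.7381 Pa
Step 2: Multiply by wing area and lift coefficient: L = 19549.7381 * 58.4 * 1.155
Step 3: L = 1141704.7065 * 1.155 = 1318668.9 N

1318668.9


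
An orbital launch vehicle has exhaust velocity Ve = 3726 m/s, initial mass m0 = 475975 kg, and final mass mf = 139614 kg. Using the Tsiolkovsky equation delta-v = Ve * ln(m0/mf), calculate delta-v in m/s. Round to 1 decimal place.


Step 1: Mass ratio m0/mf = 475975 / 139614 = 3.409221
Step 2: ln(3.409221) = 1.226484
Step 3: delta-v = 3726 * 1.226484 = 4569.9 m/s

4569.9


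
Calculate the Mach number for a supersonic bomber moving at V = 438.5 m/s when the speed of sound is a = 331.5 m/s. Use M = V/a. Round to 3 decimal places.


Step 1: M = V / a = 438.5 / 331.5
Step 2: M = 1.323

1.323


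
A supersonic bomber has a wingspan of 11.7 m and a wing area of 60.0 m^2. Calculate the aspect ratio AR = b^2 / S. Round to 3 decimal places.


Step 1: b^2 = 11.7^2 = 136.89
Step 2: AR = 136.89 / 60.0 = 2.282

2.282


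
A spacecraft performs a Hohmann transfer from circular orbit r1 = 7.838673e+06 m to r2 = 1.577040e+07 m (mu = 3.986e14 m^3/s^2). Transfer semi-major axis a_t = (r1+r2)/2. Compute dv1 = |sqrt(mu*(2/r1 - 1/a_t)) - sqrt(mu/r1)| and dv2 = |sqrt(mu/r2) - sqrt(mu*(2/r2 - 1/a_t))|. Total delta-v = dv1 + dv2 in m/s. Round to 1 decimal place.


Step 1: Transfer semi-major axis a_t = (7.838673e+06 + 1.577040e+07) / 2 = 1.180454e+07 m
Step 2: v1 (circular at r1) = sqrt(mu/r1) = 7130.95 m/s
Step 3: v_t1 = sqrt(mu*(2/r1 - 1/a_t)) = 8242.22 m/s
Step 4: dv1 = |8242.22 - 7130.95| = 1111.27 m/s
Step 5: v2 (circular at r2) = 5027.44 m/s, v_t2 = 4096.79 m/s
Step 6: dv2 = |5027.44 - 4096.79| = 930.65 m/s
Step 7: Total delta-v = 1111.27 + 930.65 = 2041.9 m/s

2041.9


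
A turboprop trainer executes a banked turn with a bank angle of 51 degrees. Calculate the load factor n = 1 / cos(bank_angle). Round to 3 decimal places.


Step 1: Convert 51 degrees to radians = 0.890118
Step 2: cos(51 deg) = 0.62932
Step 3: n = 1 / 0.62932 = 1.589

1.589


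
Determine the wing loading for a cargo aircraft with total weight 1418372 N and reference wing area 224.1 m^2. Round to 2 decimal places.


Step 1: Wing loading = W / S = 1418372 / 224.1
Step 2: Wing loading = 6329.19 N/m^2

6329.19


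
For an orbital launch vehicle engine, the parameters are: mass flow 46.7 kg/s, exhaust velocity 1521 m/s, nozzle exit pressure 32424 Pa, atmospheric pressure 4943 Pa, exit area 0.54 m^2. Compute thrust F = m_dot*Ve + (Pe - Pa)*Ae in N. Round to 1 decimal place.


Step 1: Momentum thrust = m_dot * Ve = 46.7 * 1521 = 71030.7 N
Step 2: Pressure thrust = (Pe - Pa) * Ae = (32424 - 4943) * 0.54 = 14839.74 N
Step 3: Total thrust F = 71030.7 + 14839.74 = 85870.4 N

85870.4


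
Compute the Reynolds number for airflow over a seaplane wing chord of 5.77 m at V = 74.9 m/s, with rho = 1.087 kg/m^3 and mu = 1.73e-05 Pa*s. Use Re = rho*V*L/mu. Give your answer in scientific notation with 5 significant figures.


Step 1: Numerator = rho * V * L = 1.087 * 74.9 * 5.77 = 469.772051
Step 2: Re = 469.772051 / 1.73e-05
Step 3: Re = 2.7154e+07

2.7154e+07


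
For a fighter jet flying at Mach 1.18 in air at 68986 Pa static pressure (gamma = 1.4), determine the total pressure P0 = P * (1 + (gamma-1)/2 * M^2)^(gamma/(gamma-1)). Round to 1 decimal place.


Step 1: (gamma-1)/2 * M^2 = 0.2 * 1.3924 = 0.27848
Step 2: 1 + 0.27848 = 1.27848
Step 3: Exponent gamma/(gamma-1) = 3.5
Step 4: P0 = 68986 * 1.27848^3.5 = 163000.8 Pa

163000.8


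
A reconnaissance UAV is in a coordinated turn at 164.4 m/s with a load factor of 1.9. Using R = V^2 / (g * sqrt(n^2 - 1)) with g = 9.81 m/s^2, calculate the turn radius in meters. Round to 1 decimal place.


Step 1: V^2 = 164.4^2 = 27027.36
Step 2: n^2 - 1 = 1.9^2 - 1 = 2.61
Step 3: sqrt(2.61) = 1.615549
Step 4: R = 27027.36 / (9.81 * 1.615549) = 1705.4 m

1705.4


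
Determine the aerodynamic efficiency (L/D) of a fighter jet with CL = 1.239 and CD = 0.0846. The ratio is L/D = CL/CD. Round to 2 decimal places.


Step 1: L/D = CL / CD = 1.239 / 0.0846
Step 2: L/D = 14.65

14.65


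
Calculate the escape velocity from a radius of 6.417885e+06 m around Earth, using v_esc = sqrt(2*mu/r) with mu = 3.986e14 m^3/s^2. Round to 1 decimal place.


Step 1: 2*mu/r = 2 * 3.986e14 / 6.417885e+06 = 124215376.2493
Step 2: v_esc = sqrt(124215376.2493) = 11145.2 m/s

11145.2


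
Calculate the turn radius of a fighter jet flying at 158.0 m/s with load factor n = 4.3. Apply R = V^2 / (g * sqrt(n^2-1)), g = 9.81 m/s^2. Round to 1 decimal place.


Step 1: V^2 = 158.0^2 = 24964.0
Step 2: n^2 - 1 = 4.3^2 - 1 = 17.49
Step 3: sqrt(17.49) = 4.182105
Step 4: R = 24964.0 / (9.81 * 4.182105) = 608.5 m

608.5


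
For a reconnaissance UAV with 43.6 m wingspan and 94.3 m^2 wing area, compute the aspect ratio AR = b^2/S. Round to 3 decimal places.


Step 1: b^2 = 43.6^2 = 1900.96
Step 2: AR = 1900.96 / 94.3 = 20.159

20.159


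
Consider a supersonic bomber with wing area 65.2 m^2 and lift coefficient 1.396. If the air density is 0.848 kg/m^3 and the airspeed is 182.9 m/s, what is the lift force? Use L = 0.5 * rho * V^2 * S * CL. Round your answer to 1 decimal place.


Step 1: Calculate dynamic pressure q = 0.5 * 0.848 * 182.9^2 = 0.5 * 0.848 * 33452.41 = 14183.8218 Pa
Step 2: Multiply by wing area and lift coefficient: L = 14183.8218 * 65.2 * 1.396
Step 3: L = 924785.184 * 1.396 = 1291000.1 N

1291000.1


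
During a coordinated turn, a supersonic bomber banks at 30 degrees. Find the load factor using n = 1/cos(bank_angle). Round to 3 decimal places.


Step 1: Convert 30 degrees to radians = 0.523599
Step 2: cos(30 deg) = 0.866025
Step 3: n = 1 / 0.866025 = 1.155

1.155


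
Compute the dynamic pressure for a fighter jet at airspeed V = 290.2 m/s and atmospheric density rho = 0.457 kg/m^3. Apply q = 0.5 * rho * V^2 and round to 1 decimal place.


Step 1: V^2 = 290.2^2 = 84216.04
Step 2: q = 0.5 * 0.457 * 84216.04
Step 3: q = 19243.4 Pa

19243.4


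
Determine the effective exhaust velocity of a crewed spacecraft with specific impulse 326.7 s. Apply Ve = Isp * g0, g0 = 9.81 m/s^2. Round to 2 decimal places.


Step 1: Ve = Isp * g0 = 326.7 * 9.81
Step 2: Ve = 3204.93 m/s

3204.93


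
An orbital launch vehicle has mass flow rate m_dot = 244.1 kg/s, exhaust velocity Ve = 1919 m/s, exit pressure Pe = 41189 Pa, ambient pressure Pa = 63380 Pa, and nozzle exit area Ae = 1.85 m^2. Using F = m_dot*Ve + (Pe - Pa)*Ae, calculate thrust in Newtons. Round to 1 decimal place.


Step 1: Momentum thrust = m_dot * Ve = 244.1 * 1919 = 468427.9 N
Step 2: Pressure thrust = (Pe - Pa) * Ae = (41189 - 63380) * 1.85 = -41053.35 N
Step 3: Total thrust F = 468427.9 + -41053.35 = 427374.6 N

427374.6


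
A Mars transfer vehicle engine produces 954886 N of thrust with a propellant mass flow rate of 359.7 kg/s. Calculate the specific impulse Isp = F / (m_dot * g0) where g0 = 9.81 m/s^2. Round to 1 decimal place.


Step 1: m_dot * g0 = 359.7 * 9.81 = 3528.66
Step 2: Isp = 954886 / 3528.66 = 270.6 s

270.6


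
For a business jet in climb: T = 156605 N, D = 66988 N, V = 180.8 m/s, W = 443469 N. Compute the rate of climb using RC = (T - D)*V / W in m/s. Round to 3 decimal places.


Step 1: Excess thrust = T - D = 156605 - 66988 = 89617 N
Step 2: Excess power = 89617 * 180.8 = 16202753.6 W
Step 3: RC = 16202753.6 / 443469 = 36.536 m/s

36.536


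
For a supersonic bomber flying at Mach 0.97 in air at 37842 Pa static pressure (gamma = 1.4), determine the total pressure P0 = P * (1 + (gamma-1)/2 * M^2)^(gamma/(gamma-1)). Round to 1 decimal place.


Step 1: (gamma-1)/2 * M^2 = 0.2 * 0.9409 = 0.18818
Step 2: 1 + 0.18818 = 1.18818
Step 3: Exponent gamma/(gamma-1) = 3.5
Step 4: P0 = 37842 * 1.18818^3.5 = 69193.0 Pa

69193.0


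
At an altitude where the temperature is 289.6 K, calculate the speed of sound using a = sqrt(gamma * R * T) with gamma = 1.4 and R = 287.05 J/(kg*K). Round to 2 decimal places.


Step 1: gamma * R * T = 1.4 * 287.05 * 289.6 = 116381.552
Step 2: a = sqrt(116381.552) = 341.15 m/s

341.15


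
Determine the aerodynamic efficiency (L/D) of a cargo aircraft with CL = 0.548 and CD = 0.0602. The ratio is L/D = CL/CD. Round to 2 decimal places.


Step 1: L/D = CL / CD = 0.548 / 0.0602
Step 2: L/D = 9.10

9.10


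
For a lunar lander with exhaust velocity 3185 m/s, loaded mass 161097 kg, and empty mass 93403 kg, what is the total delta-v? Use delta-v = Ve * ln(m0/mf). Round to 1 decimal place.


Step 1: Mass ratio m0/mf = 161097 / 93403 = 1.724752
Step 2: ln(1.724752) = 0.545083
Step 3: delta-v = 3185 * 0.545083 = 1736.1 m/s

1736.1


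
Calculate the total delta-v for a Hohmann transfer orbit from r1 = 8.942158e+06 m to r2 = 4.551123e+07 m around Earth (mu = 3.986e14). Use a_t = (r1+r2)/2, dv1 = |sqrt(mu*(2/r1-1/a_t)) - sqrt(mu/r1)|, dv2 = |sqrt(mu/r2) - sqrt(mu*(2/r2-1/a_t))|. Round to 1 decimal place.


Step 1: Transfer semi-major axis a_t = (8.942158e+06 + 4.551123e+07) / 2 = 2.722669e+07 m
Step 2: v1 (circular at r1) = sqrt(mu/r1) = 6676.48 m/s
Step 3: v_t1 = sqrt(mu*(2/r1 - 1/a_t)) = 8631.96 m/s
Step 4: dv1 = |8631.96 - 6676.48| = 1955.48 m/s
Step 5: v2 (circular at r2) = 2959.44 m/s, v_t2 = 1696.03 m/s
Step 6: dv2 = |2959.44 - 1696.03| = 1263.41 m/s
Step 7: Total delta-v = 1955.48 + 1263.41 = 3218.9 m/s

3218.9


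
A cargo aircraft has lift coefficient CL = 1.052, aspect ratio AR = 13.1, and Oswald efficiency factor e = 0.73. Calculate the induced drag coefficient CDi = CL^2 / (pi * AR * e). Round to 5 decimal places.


Step 1: CL^2 = 1.052^2 = 1.106704
Step 2: pi * AR * e = 3.14159 * 13.1 * 0.73 = 30.043051
Step 3: CDi = 1.106704 / 30.043051 = 0.03684

0.03684


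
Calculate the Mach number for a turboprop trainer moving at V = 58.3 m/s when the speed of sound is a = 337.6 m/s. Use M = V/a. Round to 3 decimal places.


Step 1: M = V / a = 58.3 / 337.6
Step 2: M = 0.173

0.173


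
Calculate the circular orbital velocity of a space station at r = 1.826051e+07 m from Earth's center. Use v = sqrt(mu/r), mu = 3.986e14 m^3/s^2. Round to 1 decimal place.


Step 1: mu / r = 3.986e14 / 1.826051e+07 = 21828525.0521
Step 2: v = sqrt(21828525.0521) = 4672.1 m/s

4672.1


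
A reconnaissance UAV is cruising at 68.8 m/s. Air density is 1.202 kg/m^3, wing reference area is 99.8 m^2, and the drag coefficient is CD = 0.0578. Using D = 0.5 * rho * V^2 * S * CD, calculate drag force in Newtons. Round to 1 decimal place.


Step 1: Dynamic pressure q = 0.5 * 1.202 * 68.8^2 = 2844.7974 Pa
Step 2: Drag D = q * S * CD = 2844.7974 * 99.8 * 0.0578
Step 3: D = 16410.0 N

16410.0


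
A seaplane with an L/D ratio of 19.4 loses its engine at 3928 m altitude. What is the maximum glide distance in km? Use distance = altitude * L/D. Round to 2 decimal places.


Step 1: Glide distance = altitude * L/D = 3928 * 19.4 = 76203.2 m
Step 2: Convert to km: 76203.2 / 1000 = 76.20 km

76.20


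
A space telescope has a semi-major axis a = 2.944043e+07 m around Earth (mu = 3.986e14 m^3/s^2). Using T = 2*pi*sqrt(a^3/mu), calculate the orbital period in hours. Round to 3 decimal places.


Step 1: a^3 / mu = 2.551717e+22 / 3.986e14 = 6.401698e+07
Step 2: sqrt(6.401698e+07) = 8001.0609 s
Step 3: T = 2*pi * 8001.0609 = 50272.15 s
Step 4: T in hours = 50272.15 / 3600 = 13.964 hours

13.964


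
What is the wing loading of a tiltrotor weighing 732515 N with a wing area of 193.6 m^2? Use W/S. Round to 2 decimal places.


Step 1: Wing loading = W / S = 732515 / 193.6
Step 2: Wing loading = 3783.65 N/m^2

3783.65


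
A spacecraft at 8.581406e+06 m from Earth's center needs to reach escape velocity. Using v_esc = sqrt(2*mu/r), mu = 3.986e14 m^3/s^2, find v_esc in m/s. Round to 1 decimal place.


Step 1: 2*mu/r = 2 * 3.986e14 / 8.581406e+06 = 92898529.6815
Step 2: v_esc = sqrt(92898529.6815) = 9638.4 m/s

9638.4


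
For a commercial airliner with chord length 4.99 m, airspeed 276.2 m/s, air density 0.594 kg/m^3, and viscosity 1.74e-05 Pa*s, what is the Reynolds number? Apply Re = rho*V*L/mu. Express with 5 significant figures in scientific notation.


Step 1: Numerator = rho * V * L = 0.594 * 276.2 * 4.99 = 818.673372
Step 2: Re = 818.673372 / 1.74e-05
Step 3: Re = 4.7050e+07

4.7050e+07


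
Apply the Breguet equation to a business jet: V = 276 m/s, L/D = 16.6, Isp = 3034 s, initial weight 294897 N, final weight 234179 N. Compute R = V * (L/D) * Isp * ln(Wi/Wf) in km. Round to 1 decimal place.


Step 1: Coefficient = V * (L/D) * Isp = 276 * 16.6 * 3034 = 13900574.4 m
Step 2: Wi/Wf = 294897 / 234179 = 1.25928
Step 3: ln(1.25928) = 0.23054
Step 4: R = 13900574.4 * 0.23054 = 3204643.5 m = 3204.6 km

3204.6


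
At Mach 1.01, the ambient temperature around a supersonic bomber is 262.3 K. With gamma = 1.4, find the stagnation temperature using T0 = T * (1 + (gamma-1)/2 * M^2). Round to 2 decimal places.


Step 1: (gamma-1)/2 = 0.2
Step 2: M^2 = 1.0201
Step 3: 1 + 0.2 * 1.0201 = 1.20402
Step 4: T0 = 262.3 * 1.20402 = 315.81 K

315.81


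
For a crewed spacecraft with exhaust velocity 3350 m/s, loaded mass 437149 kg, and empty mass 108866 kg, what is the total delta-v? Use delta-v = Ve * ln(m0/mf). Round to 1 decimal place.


Step 1: Mass ratio m0/mf = 437149 / 108866 = 4.015478
Step 2: ln(4.015478) = 1.390156
Step 3: delta-v = 3350 * 1.390156 = 4657.0 m/s

4657.0


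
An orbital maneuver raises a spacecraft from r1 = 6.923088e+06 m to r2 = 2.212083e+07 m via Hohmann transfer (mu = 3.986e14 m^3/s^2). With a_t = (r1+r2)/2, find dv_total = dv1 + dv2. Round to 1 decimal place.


Step 1: Transfer semi-major axis a_t = (6.923088e+06 + 2.212083e+07) / 2 = 1.452196e+07 m
Step 2: v1 (circular at r1) = sqrt(mu/r1) = 7587.85 m/s
Step 3: v_t1 = sqrt(mu*(2/r1 - 1/a_t)) = 9364.98 m/s
Step 4: dv1 = |9364.98 - 7587.85| = 1777.13 m/s
Step 5: v2 (circular at r2) = 4244.9 m/s, v_t2 = 2930.93 m/s
Step 6: dv2 = |4244.9 - 2930.93| = 1313.98 m/s
Step 7: Total delta-v = 1777.13 + 1313.98 = 3091.1 m/s

3091.1


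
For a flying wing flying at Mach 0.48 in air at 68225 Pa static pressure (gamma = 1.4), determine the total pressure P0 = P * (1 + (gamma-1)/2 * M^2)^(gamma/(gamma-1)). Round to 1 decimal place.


Step 1: (gamma-1)/2 * M^2 = 0.2 * 0.2304 = 0.04608
Step 2: 1 + 0.04608 = 1.04608
Step 3: Exponent gamma/(gamma-1) = 3.5
Step 4: P0 = 68225 * 1.04608^3.5 = 79876.8 Pa

79876.8


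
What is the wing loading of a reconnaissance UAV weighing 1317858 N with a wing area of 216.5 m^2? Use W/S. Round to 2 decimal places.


Step 1: Wing loading = W / S = 1317858 / 216.5
Step 2: Wing loading = 6087.10 N/m^2

6087.10


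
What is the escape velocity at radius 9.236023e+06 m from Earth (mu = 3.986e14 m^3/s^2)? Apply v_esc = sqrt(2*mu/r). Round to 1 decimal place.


Step 1: 2*mu/r = 2 * 3.986e14 / 9.236023e+06 = 86314206.8832
Step 2: v_esc = sqrt(86314206.8832) = 9290.5 m/s

9290.5


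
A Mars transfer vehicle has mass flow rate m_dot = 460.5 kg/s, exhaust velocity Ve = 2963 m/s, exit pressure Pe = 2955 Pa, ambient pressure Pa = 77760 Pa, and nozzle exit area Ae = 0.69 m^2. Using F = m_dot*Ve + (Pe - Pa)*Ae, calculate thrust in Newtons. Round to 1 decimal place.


Step 1: Momentum thrust = m_dot * Ve = 460.5 * 2963 = 1364461.5 N
Step 2: Pressure thrust = (Pe - Pa) * Ae = (2955 - 77760) * 0.69 = -51615.45 N
Step 3: Total thrust F = 1364461.5 + -51615.45 = 1312846.1 N

1312846.1


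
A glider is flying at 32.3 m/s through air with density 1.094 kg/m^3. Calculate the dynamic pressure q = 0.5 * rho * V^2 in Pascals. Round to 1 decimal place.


Step 1: V^2 = 32.3^2 = 1043.29
Step 2: q = 0.5 * 1.094 * 1043.29
Step 3: q = 570.7 Pa

570.7


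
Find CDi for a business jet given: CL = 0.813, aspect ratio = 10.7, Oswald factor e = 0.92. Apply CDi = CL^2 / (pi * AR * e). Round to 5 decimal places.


Step 1: CL^2 = 0.813^2 = 0.660969
Step 2: pi * AR * e = 3.14159 * 10.7 * 0.92 = 30.925838
Step 3: CDi = 0.660969 / 30.925838 = 0.02137

0.02137


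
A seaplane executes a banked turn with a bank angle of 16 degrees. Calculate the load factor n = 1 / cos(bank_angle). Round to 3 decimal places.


Step 1: Convert 16 degrees to radians = 0.279253
Step 2: cos(16 deg) = 0.961262
Step 3: n = 1 / 0.961262 = 1.040

1.040


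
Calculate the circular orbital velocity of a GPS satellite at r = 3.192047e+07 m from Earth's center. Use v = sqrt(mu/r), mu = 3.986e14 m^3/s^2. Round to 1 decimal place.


Step 1: mu / r = 3.986e14 / 3.192047e+07 = 12487284.805
Step 2: v = sqrt(12487284.805) = 3533.7 m/s

3533.7


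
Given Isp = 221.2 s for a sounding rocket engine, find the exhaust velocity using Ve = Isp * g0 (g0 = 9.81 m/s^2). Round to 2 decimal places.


Step 1: Ve = Isp * g0 = 221.2 * 9.81
Step 2: Ve = 2169.97 m/s

2169.97


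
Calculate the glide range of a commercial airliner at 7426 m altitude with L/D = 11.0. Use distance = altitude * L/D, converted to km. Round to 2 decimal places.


Step 1: Glide distance = altitude * L/D = 7426 * 11.0 = 81686.0 m
Step 2: Convert to km: 81686.0 / 1000 = 81.69 km

81.69


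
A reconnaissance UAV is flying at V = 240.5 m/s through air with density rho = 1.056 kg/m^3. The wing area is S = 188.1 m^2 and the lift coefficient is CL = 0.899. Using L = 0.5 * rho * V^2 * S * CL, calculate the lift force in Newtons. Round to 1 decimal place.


Step 1: Calculate dynamic pressure q = 0.5 * 1.056 * 240.5^2 = 0.5 * 1.056 * 57840.25 = 30539.652 Pa
Step 2: Multiply by wing area and lift coefficient: L = 30539.652 * 188.1 * 0.899
Step 3: L = 5744508.5412 * 0.899 = 5164313.2 N

5164313.2


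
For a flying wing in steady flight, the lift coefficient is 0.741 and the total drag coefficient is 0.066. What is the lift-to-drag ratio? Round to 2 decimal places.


Step 1: L/D = CL / CD = 0.741 / 0.066
Step 2: L/D = 11.23

11.23


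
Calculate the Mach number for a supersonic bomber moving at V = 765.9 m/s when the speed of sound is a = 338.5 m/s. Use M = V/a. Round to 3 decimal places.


Step 1: M = V / a = 765.9 / 338.5
Step 2: M = 2.263

2.263


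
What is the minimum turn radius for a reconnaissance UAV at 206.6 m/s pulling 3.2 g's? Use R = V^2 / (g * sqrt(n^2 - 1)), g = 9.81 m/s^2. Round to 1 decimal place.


Step 1: V^2 = 206.6^2 = 42683.56
Step 2: n^2 - 1 = 3.2^2 - 1 = 9.24
Step 3: sqrt(9.24) = 3.039737
Step 4: R = 42683.56 / (9.81 * 3.039737) = 1431.4 m

1431.4


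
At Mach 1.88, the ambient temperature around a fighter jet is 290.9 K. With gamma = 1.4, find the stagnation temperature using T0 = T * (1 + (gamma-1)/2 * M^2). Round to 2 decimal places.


Step 1: (gamma-1)/2 = 0.2
Step 2: M^2 = 3.5344
Step 3: 1 + 0.2 * 3.5344 = 1.70688
Step 4: T0 = 290.9 * 1.70688 = 496.53 K

496.53


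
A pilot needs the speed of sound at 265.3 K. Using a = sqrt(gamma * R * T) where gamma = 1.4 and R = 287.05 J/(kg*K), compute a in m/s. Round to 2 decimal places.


Step 1: gamma * R * T = 1.4 * 287.05 * 265.3 = 106616.111
Step 2: a = sqrt(106616.111) = 326.52 m/s

326.52


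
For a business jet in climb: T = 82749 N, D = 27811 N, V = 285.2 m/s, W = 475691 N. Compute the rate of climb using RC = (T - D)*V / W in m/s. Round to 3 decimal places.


Step 1: Excess thrust = T - D = 82749 - 27811 = 54938 N
Step 2: Excess power = 54938 * 285.2 = 15668317.6 W
Step 3: RC = 15668317.6 / 475691 = 32.938 m/s

32.938


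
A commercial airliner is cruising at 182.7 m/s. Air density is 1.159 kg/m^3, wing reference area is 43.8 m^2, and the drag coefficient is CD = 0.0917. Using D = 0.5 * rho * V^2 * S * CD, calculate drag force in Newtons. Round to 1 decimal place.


Step 1: Dynamic pressure q = 0.5 * 1.159 * 182.7^2 = 19343.2986 Pa
Step 2: Drag D = q * S * CD = 19343.2986 * 43.8 * 0.0917
Step 3: D = 77691.6 N

77691.6


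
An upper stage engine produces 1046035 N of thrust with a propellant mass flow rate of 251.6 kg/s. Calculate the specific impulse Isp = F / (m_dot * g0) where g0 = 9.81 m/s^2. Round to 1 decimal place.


Step 1: m_dot * g0 = 251.6 * 9.81 = 2468.2
Step 2: Isp = 1046035 / 2468.2 = 423.8 s

423.8


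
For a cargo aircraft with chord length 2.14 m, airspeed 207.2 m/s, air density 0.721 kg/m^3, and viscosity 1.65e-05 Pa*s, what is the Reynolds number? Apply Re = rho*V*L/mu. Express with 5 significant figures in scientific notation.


Step 1: Numerator = rho * V * L = 0.721 * 207.2 * 2.14 = 319.697168
Step 2: Re = 319.697168 / 1.65e-05
Step 3: Re = 1.9376e+07

1.9376e+07


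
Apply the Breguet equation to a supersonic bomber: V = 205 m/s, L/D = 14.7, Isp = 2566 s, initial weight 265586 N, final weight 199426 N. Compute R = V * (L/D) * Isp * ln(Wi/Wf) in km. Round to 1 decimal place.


Step 1: Coefficient = V * (L/D) * Isp = 205 * 14.7 * 2566 = 7732641.0 m
Step 2: Wi/Wf = 265586 / 199426 = 1.331752
Step 3: ln(1.331752) = 0.286495
Step 4: R = 7732641.0 * 0.286495 = 2215366.6 m = 2215.4 km

2215.4


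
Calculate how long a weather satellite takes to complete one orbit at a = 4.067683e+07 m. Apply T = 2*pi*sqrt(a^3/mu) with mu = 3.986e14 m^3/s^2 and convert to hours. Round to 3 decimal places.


Step 1: a^3 / mu = 6.730407e+22 / 3.986e14 = 1.688511e+08
Step 2: sqrt(1.688511e+08) = 12994.2735 s
Step 3: T = 2*pi * 12994.2735 = 81645.43 s
Step 4: T in hours = 81645.43 / 3600 = 22.679 hours

22.679


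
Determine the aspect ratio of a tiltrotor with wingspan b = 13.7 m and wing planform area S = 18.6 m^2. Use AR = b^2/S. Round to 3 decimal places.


Step 1: b^2 = 13.7^2 = 187.69
Step 2: AR = 187.69 / 18.6 = 10.091

10.091


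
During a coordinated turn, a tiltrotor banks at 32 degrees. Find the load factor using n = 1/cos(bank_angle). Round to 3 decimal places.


Step 1: Convert 32 degrees to radians = 0.558505
Step 2: cos(32 deg) = 0.848048
Step 3: n = 1 / 0.848048 = 1.179

1.179


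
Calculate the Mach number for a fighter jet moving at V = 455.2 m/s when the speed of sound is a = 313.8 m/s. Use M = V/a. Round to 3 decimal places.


Step 1: M = V / a = 455.2 / 313.8
Step 2: M = 1.451

1.451


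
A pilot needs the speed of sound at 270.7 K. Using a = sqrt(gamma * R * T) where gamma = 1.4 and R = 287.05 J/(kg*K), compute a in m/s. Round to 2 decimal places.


Step 1: gamma * R * T = 1.4 * 287.05 * 270.7 = 108786.209
Step 2: a = sqrt(108786.209) = 329.83 m/s

329.83


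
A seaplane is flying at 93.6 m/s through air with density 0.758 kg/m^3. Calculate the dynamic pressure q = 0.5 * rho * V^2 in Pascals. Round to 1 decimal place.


Step 1: V^2 = 93.6^2 = 8760.96
Step 2: q = 0.5 * 0.758 * 8760.96
Step 3: q = 3320.4 Pa

3320.4


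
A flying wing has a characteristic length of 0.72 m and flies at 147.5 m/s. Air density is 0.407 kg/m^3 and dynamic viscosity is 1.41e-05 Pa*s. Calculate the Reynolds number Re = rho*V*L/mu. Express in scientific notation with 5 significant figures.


Step 1: Numerator = rho * V * L = 0.407 * 147.5 * 0.72 = 43.2234
Step 2: Re = 43.2234 / 1.41e-05
Step 3: Re = 3.0655e+06

3.0655e+06


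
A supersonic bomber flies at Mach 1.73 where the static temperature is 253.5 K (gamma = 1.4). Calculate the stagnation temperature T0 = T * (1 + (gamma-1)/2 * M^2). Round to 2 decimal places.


Step 1: (gamma-1)/2 = 0.2
Step 2: M^2 = 2.9929
Step 3: 1 + 0.2 * 2.9929 = 1.59858
Step 4: T0 = 253.5 * 1.59858 = 405.24 K

405.24


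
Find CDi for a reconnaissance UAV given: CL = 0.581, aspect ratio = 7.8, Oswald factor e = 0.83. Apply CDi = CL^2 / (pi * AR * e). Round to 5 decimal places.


Step 1: CL^2 = 0.581^2 = 0.337561
Step 2: pi * AR * e = 3.14159 * 7.8 * 0.83 = 20.338671
Step 3: CDi = 0.337561 / 20.338671 = 0.01660

0.01660


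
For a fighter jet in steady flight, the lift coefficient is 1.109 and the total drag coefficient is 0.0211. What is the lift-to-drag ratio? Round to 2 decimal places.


Step 1: L/D = CL / CD = 1.109 / 0.0211
Step 2: L/D = 52.56

52.56


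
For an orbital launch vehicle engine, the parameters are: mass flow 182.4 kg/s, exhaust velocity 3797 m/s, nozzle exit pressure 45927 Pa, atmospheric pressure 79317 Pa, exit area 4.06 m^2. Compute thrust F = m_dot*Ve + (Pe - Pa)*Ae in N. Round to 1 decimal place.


Step 1: Momentum thrust = m_dot * Ve = 182.4 * 3797 = 692572.8 N
Step 2: Pressure thrust = (Pe - Pa) * Ae = (45927 - 79317) * 4.06 = -135563.40 N
Step 3: Total thrust F = 692572.8 + -135563.40 = 557009.4 N

557009.4


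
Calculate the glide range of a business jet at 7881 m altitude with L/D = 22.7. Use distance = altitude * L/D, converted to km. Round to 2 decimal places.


Step 1: Glide distance = altitude * L/D = 7881 * 22.7 = 178898.7 m
Step 2: Convert to km: 178898.7 / 1000 = 178.90 km

178.90


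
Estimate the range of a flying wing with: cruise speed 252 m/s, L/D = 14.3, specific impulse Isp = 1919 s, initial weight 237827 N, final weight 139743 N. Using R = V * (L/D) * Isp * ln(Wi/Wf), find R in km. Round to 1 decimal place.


Step 1: Coefficient = V * (L/D) * Isp = 252 * 14.3 * 1919 = 6915308.4 m
Step 2: Wi/Wf = 237827 / 139743 = 1.701888
Step 3: ln(1.701888) = 0.531738
Step 4: R = 6915308.4 * 0.531738 = 3677135.7 m = 3677.1 km

3677.1


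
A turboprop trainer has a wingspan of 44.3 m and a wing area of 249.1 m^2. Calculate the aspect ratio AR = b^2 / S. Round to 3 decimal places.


Step 1: b^2 = 44.3^2 = 1962.49
Step 2: AR = 1962.49 / 249.1 = 7.878

7.878


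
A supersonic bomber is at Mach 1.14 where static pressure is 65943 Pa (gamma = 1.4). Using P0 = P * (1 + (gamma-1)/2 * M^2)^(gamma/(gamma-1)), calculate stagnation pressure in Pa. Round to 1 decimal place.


Step 1: (gamma-1)/2 * M^2 = 0.2 * 1.2996 = 0.25992
Step 2: 1 + 0.25992 = 1.25992
Step 3: Exponent gamma/(gamma-1) = 3.5
Step 4: P0 = 65943 * 1.25992^3.5 = 148036.6 Pa

148036.6


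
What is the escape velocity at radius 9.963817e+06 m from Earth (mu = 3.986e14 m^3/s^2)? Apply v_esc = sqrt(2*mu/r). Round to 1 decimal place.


Step 1: 2*mu/r = 2 * 3.986e14 / 9.963817e+06 = 80009498.3679
Step 2: v_esc = sqrt(80009498.3679) = 8944.8 m/s

8944.8


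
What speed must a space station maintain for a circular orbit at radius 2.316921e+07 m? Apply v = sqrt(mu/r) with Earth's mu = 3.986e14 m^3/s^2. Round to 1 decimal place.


Step 1: mu / r = 3.986e14 / 2.316921e+07 = 17203866.6834
Step 2: v = sqrt(17203866.6834) = 4147.8 m/s

4147.8


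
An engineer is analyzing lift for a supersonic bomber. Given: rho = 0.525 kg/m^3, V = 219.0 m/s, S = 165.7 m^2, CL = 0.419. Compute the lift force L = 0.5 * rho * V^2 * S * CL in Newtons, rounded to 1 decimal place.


Step 1: Calculate dynamic pressure q = 0.5 * 0.525 * 219.0^2 = 0.5 * 0.525 * 47961.0 = 12589.7625 Pa
Step 2: Multiply by wing area and lift coefficient: L = 12589.7625 * 165.7 * 0.419
Step 3: L = 2086123.6462 * 0.419 = 874085.8 N

874085.8


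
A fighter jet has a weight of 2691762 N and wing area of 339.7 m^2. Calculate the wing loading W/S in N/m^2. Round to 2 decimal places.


Step 1: Wing loading = W / S = 2691762 / 339.7
Step 2: Wing loading = 7923.94 N/m^2

7923.94


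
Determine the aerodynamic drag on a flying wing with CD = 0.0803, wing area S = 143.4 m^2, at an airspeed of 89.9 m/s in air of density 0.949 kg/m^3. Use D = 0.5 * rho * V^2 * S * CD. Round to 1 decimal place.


Step 1: Dynamic pressure q = 0.5 * 0.949 * 89.9^2 = 3834.9137 Pa
Step 2: Drag D = q * S * CD = 3834.9137 * 143.4 * 0.0803
Step 3: D = 44159.1 N

44159.1


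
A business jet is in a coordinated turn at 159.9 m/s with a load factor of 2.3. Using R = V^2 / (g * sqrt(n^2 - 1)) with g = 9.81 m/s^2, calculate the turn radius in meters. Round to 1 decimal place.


Step 1: V^2 = 159.9^2 = 25568.01
Step 2: n^2 - 1 = 2.3^2 - 1 = 4.29
Step 3: sqrt(4.29) = 2.071232
Step 4: R = 25568.01 / (9.81 * 2.071232) = 1258.3 m

1258.3


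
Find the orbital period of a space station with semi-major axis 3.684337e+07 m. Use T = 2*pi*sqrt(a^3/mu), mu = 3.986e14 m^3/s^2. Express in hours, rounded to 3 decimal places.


Step 1: a^3 / mu = 5.001244e+22 / 3.986e14 = 1.254702e+08
Step 2: sqrt(1.254702e+08) = 11201.3502 s
Step 3: T = 2*pi * 11201.3502 = 70380.16 s
Step 4: T in hours = 70380.16 / 3600 = 19.550 hours

19.550


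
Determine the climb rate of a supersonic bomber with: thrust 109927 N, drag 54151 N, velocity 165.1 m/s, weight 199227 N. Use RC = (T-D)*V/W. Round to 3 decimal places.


Step 1: Excess thrust = T - D = 109927 - 54151 = 55776 N
Step 2: Excess power = 55776 * 165.1 = 9208617.6 W
Step 3: RC = 9208617.6 / 199227 = 46.222 m/s

46.222


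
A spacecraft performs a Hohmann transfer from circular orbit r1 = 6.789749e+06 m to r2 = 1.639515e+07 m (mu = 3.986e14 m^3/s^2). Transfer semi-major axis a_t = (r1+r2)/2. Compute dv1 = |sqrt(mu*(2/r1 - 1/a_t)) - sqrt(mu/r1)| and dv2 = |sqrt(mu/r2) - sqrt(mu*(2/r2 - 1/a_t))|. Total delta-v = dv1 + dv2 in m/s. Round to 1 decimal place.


Step 1: Transfer semi-major axis a_t = (6.789749e+06 + 1.639515e+07) / 2 = 1.159245e+07 m
Step 2: v1 (circular at r1) = sqrt(mu/r1) = 7661.99 m/s
Step 3: v_t1 = sqrt(mu*(2/r1 - 1/a_t)) = 9111.96 m/s
Step 4: dv1 = |9111.96 - 7661.99| = 1449.97 m/s
Step 5: v2 (circular at r2) = 4930.73 m/s, v_t2 = 3773.55 m/s
Step 6: dv2 = |4930.73 - 3773.55| = 1157.18 m/s
Step 7: Total delta-v = 1449.97 + 1157.18 = 2607.1 m/s

2607.1


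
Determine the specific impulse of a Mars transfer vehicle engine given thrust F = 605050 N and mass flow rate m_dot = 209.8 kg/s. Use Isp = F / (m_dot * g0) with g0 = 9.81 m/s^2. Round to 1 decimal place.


Step 1: m_dot * g0 = 209.8 * 9.81 = 2058.14
Step 2: Isp = 605050 / 2058.14 = 294.0 s

294.0


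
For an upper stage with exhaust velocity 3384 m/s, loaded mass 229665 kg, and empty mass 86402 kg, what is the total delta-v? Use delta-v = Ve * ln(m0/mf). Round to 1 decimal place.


Step 1: Mass ratio m0/mf = 229665 / 86402 = 2.658098
Step 2: ln(2.658098) = 0.977611
Step 3: delta-v = 3384 * 0.977611 = 3308.2 m/s

3308.2


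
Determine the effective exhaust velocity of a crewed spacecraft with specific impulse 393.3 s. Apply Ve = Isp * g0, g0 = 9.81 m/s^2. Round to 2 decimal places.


Step 1: Ve = Isp * g0 = 393.3 * 9.81
Step 2: Ve = 3858.27 m/s

3858.27


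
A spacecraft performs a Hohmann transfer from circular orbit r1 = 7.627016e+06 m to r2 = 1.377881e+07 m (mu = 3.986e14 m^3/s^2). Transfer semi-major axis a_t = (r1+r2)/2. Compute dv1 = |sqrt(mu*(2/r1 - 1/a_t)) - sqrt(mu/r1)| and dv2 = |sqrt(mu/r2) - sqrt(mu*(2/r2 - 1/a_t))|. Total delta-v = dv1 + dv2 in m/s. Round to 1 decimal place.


Step 1: Transfer semi-major axis a_t = (7.627016e+06 + 1.377881e+07) / 2 = 1.070291e+07 m
Step 2: v1 (circular at r1) = sqrt(mu/r1) = 7229.22 m/s
Step 3: v_t1 = sqrt(mu*(2/r1 - 1/a_t)) = 8202.5 m/s
Step 4: dv1 = |8202.5 - 7229.22| = 973.28 m/s
Step 5: v2 (circular at r2) = 5378.52 m/s, v_t2 = 4540.35 m/s
Step 6: dv2 = |5378.52 - 4540.35| = 838.17 m/s
Step 7: Total delta-v = 973.28 + 838.17 = 1811.5 m/s

1811.5


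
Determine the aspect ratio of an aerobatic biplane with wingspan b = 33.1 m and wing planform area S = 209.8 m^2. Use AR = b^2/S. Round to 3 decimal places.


Step 1: b^2 = 33.1^2 = 1095.61
Step 2: AR = 1095.61 / 209.8 = 5.222

5.222


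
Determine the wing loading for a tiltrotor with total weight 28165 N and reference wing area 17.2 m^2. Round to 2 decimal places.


Step 1: Wing loading = W / S = 28165 / 17.2
Step 2: Wing loading = 1637.50 N/m^2

1637.50


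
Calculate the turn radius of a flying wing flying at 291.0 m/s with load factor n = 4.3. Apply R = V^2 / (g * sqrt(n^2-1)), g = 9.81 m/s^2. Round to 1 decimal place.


Step 1: V^2 = 291.0^2 = 84681.0
Step 2: n^2 - 1 = 4.3^2 - 1 = 17.49
Step 3: sqrt(17.49) = 4.182105
Step 4: R = 84681.0 / (9.81 * 4.182105) = 2064.1 m

2064.1


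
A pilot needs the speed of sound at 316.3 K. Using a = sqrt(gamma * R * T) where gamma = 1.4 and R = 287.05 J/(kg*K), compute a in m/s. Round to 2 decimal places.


Step 1: gamma * R * T = 1.4 * 287.05 * 316.3 = 127111.481
Step 2: a = sqrt(127111.481) = 356.53 m/s

356.53


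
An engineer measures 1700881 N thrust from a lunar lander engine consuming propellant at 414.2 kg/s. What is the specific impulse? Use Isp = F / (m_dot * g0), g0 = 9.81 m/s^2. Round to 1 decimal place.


Step 1: m_dot * g0 = 414.2 * 9.81 = 4063.3
Step 2: Isp = 1700881 / 4063.3 = 418.6 s

418.6


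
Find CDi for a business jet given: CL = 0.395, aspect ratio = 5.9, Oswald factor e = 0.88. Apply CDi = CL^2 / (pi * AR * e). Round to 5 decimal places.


Step 1: CL^2 = 0.395^2 = 0.156025
Step 2: pi * AR * e = 3.14159 * 5.9 * 0.88 = 16.311149
Step 3: CDi = 0.156025 / 16.311149 = 0.00957

0.00957


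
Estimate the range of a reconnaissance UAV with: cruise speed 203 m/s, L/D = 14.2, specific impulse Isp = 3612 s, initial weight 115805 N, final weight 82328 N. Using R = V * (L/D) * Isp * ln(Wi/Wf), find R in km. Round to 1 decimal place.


Step 1: Coefficient = V * (L/D) * Isp = 203 * 14.2 * 3612 = 10411951.2 m
Step 2: Wi/Wf = 115805 / 82328 = 1.40663
Step 3: ln(1.40663) = 0.341196
Step 4: R = 10411951.2 * 0.341196 = 3552521.0 m = 3552.5 km

3552.5


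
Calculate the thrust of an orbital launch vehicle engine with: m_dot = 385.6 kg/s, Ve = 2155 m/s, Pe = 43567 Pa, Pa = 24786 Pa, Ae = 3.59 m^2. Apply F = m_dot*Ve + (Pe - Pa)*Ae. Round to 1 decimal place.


Step 1: Momentum thrust = m_dot * Ve = 385.6 * 2155 = 830968.0 N
Step 2: Pressure thrust = (Pe - Pa) * Ae = (43567 - 24786) * 3.59 = 67423.79 N
Step 3: Total thrust F = 830968.0 + 67423.79 = 898391.8 N

898391.8


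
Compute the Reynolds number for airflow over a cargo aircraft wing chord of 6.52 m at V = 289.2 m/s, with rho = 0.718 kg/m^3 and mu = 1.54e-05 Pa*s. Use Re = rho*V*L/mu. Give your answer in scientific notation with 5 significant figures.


Step 1: Numerator = rho * V * L = 0.718 * 289.2 * 6.52 = 1353.849312
Step 2: Re = 1353.849312 / 1.54e-05
Step 3: Re = 8.7912e+07

8.7912e+07
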